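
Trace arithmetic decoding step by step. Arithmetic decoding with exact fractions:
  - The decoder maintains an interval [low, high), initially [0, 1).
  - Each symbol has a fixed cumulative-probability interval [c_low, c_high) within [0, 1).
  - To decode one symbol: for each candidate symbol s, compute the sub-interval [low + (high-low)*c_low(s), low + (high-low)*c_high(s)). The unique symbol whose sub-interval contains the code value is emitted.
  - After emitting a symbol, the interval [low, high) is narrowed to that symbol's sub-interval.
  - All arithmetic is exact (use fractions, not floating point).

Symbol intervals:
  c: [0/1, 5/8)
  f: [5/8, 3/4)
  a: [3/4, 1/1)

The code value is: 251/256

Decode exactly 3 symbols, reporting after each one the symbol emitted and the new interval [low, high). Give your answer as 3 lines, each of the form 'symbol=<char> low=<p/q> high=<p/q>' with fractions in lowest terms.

Answer: symbol=a low=3/4 high=1/1
symbol=a low=15/16 high=1/1
symbol=f low=125/128 high=63/64

Derivation:
Step 1: interval [0/1, 1/1), width = 1/1 - 0/1 = 1/1
  'c': [0/1 + 1/1*0/1, 0/1 + 1/1*5/8) = [0/1, 5/8)
  'f': [0/1 + 1/1*5/8, 0/1 + 1/1*3/4) = [5/8, 3/4)
  'a': [0/1 + 1/1*3/4, 0/1 + 1/1*1/1) = [3/4, 1/1) <- contains code 251/256
  emit 'a', narrow to [3/4, 1/1)
Step 2: interval [3/4, 1/1), width = 1/1 - 3/4 = 1/4
  'c': [3/4 + 1/4*0/1, 3/4 + 1/4*5/8) = [3/4, 29/32)
  'f': [3/4 + 1/4*5/8, 3/4 + 1/4*3/4) = [29/32, 15/16)
  'a': [3/4 + 1/4*3/4, 3/4 + 1/4*1/1) = [15/16, 1/1) <- contains code 251/256
  emit 'a', narrow to [15/16, 1/1)
Step 3: interval [15/16, 1/1), width = 1/1 - 15/16 = 1/16
  'c': [15/16 + 1/16*0/1, 15/16 + 1/16*5/8) = [15/16, 125/128)
  'f': [15/16 + 1/16*5/8, 15/16 + 1/16*3/4) = [125/128, 63/64) <- contains code 251/256
  'a': [15/16 + 1/16*3/4, 15/16 + 1/16*1/1) = [63/64, 1/1)
  emit 'f', narrow to [125/128, 63/64)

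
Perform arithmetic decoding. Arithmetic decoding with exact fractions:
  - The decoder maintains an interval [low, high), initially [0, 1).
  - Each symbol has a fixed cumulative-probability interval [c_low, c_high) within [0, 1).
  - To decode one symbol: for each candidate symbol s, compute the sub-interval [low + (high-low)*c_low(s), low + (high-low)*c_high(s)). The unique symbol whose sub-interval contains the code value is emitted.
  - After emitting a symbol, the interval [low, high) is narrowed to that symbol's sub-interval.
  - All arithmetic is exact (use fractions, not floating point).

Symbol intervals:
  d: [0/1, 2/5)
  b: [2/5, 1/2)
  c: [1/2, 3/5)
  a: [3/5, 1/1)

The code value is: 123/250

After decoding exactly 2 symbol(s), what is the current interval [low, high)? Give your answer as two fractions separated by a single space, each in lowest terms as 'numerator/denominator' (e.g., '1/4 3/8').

Step 1: interval [0/1, 1/1), width = 1/1 - 0/1 = 1/1
  'd': [0/1 + 1/1*0/1, 0/1 + 1/1*2/5) = [0/1, 2/5)
  'b': [0/1 + 1/1*2/5, 0/1 + 1/1*1/2) = [2/5, 1/2) <- contains code 123/250
  'c': [0/1 + 1/1*1/2, 0/1 + 1/1*3/5) = [1/2, 3/5)
  'a': [0/1 + 1/1*3/5, 0/1 + 1/1*1/1) = [3/5, 1/1)
  emit 'b', narrow to [2/5, 1/2)
Step 2: interval [2/5, 1/2), width = 1/2 - 2/5 = 1/10
  'd': [2/5 + 1/10*0/1, 2/5 + 1/10*2/5) = [2/5, 11/25)
  'b': [2/5 + 1/10*2/5, 2/5 + 1/10*1/2) = [11/25, 9/20)
  'c': [2/5 + 1/10*1/2, 2/5 + 1/10*3/5) = [9/20, 23/50)
  'a': [2/5 + 1/10*3/5, 2/5 + 1/10*1/1) = [23/50, 1/2) <- contains code 123/250
  emit 'a', narrow to [23/50, 1/2)

Answer: 23/50 1/2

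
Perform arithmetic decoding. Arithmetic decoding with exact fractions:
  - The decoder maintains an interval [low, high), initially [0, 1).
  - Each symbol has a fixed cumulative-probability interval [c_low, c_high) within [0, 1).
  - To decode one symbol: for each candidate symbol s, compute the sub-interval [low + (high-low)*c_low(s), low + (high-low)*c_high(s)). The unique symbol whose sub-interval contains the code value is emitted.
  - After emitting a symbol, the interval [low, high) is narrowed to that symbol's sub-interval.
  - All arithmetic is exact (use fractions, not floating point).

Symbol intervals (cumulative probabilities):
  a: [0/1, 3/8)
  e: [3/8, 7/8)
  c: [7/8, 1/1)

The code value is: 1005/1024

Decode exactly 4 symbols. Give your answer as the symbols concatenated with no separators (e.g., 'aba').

Answer: cece

Derivation:
Step 1: interval [0/1, 1/1), width = 1/1 - 0/1 = 1/1
  'a': [0/1 + 1/1*0/1, 0/1 + 1/1*3/8) = [0/1, 3/8)
  'e': [0/1 + 1/1*3/8, 0/1 + 1/1*7/8) = [3/8, 7/8)
  'c': [0/1 + 1/1*7/8, 0/1 + 1/1*1/1) = [7/8, 1/1) <- contains code 1005/1024
  emit 'c', narrow to [7/8, 1/1)
Step 2: interval [7/8, 1/1), width = 1/1 - 7/8 = 1/8
  'a': [7/8 + 1/8*0/1, 7/8 + 1/8*3/8) = [7/8, 59/64)
  'e': [7/8 + 1/8*3/8, 7/8 + 1/8*7/8) = [59/64, 63/64) <- contains code 1005/1024
  'c': [7/8 + 1/8*7/8, 7/8 + 1/8*1/1) = [63/64, 1/1)
  emit 'e', narrow to [59/64, 63/64)
Step 3: interval [59/64, 63/64), width = 63/64 - 59/64 = 1/16
  'a': [59/64 + 1/16*0/1, 59/64 + 1/16*3/8) = [59/64, 121/128)
  'e': [59/64 + 1/16*3/8, 59/64 + 1/16*7/8) = [121/128, 125/128)
  'c': [59/64 + 1/16*7/8, 59/64 + 1/16*1/1) = [125/128, 63/64) <- contains code 1005/1024
  emit 'c', narrow to [125/128, 63/64)
Step 4: interval [125/128, 63/64), width = 63/64 - 125/128 = 1/128
  'a': [125/128 + 1/128*0/1, 125/128 + 1/128*3/8) = [125/128, 1003/1024)
  'e': [125/128 + 1/128*3/8, 125/128 + 1/128*7/8) = [1003/1024, 1007/1024) <- contains code 1005/1024
  'c': [125/128 + 1/128*7/8, 125/128 + 1/128*1/1) = [1007/1024, 63/64)
  emit 'e', narrow to [1003/1024, 1007/1024)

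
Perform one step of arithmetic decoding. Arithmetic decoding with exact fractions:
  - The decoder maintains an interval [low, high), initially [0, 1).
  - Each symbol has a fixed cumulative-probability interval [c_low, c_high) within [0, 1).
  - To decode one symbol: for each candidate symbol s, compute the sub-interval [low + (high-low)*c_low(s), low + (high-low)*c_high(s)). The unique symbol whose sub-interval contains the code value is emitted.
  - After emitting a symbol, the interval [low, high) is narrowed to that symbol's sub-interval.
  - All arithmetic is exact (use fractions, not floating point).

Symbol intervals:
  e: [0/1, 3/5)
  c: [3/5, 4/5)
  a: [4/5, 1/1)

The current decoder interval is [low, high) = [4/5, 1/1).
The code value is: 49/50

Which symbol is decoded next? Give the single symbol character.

Answer: a

Derivation:
Interval width = high − low = 1/1 − 4/5 = 1/5
Scaled code = (code − low) / width = (49/50 − 4/5) / 1/5 = 9/10
  e: [0/1, 3/5) 
  c: [3/5, 4/5) 
  a: [4/5, 1/1) ← scaled code falls here ✓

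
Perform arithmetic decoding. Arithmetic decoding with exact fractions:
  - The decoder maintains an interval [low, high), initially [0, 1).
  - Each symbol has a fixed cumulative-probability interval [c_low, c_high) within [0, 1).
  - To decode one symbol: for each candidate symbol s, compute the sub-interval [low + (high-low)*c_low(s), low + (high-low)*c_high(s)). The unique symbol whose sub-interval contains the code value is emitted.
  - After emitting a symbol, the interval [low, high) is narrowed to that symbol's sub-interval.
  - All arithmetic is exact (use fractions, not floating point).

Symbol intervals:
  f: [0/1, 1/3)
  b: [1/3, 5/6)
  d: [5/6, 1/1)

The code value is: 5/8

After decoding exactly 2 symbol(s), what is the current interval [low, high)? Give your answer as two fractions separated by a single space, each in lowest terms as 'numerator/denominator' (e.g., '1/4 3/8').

Answer: 1/2 3/4

Derivation:
Step 1: interval [0/1, 1/1), width = 1/1 - 0/1 = 1/1
  'f': [0/1 + 1/1*0/1, 0/1 + 1/1*1/3) = [0/1, 1/3)
  'b': [0/1 + 1/1*1/3, 0/1 + 1/1*5/6) = [1/3, 5/6) <- contains code 5/8
  'd': [0/1 + 1/1*5/6, 0/1 + 1/1*1/1) = [5/6, 1/1)
  emit 'b', narrow to [1/3, 5/6)
Step 2: interval [1/3, 5/6), width = 5/6 - 1/3 = 1/2
  'f': [1/3 + 1/2*0/1, 1/3 + 1/2*1/3) = [1/3, 1/2)
  'b': [1/3 + 1/2*1/3, 1/3 + 1/2*5/6) = [1/2, 3/4) <- contains code 5/8
  'd': [1/3 + 1/2*5/6, 1/3 + 1/2*1/1) = [3/4, 5/6)
  emit 'b', narrow to [1/2, 3/4)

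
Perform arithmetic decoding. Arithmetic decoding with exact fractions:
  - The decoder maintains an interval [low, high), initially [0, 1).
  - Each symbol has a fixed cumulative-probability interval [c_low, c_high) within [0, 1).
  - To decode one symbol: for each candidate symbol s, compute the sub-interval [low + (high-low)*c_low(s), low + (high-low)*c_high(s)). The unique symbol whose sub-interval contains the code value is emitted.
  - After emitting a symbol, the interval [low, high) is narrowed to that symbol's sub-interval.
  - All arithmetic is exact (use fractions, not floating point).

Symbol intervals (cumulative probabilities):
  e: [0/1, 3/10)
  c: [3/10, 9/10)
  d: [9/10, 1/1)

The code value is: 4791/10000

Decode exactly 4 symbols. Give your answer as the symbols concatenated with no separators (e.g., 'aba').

Step 1: interval [0/1, 1/1), width = 1/1 - 0/1 = 1/1
  'e': [0/1 + 1/1*0/1, 0/1 + 1/1*3/10) = [0/1, 3/10)
  'c': [0/1 + 1/1*3/10, 0/1 + 1/1*9/10) = [3/10, 9/10) <- contains code 4791/10000
  'd': [0/1 + 1/1*9/10, 0/1 + 1/1*1/1) = [9/10, 1/1)
  emit 'c', narrow to [3/10, 9/10)
Step 2: interval [3/10, 9/10), width = 9/10 - 3/10 = 3/5
  'e': [3/10 + 3/5*0/1, 3/10 + 3/5*3/10) = [3/10, 12/25) <- contains code 4791/10000
  'c': [3/10 + 3/5*3/10, 3/10 + 3/5*9/10) = [12/25, 21/25)
  'd': [3/10 + 3/5*9/10, 3/10 + 3/5*1/1) = [21/25, 9/10)
  emit 'e', narrow to [3/10, 12/25)
Step 3: interval [3/10, 12/25), width = 12/25 - 3/10 = 9/50
  'e': [3/10 + 9/50*0/1, 3/10 + 9/50*3/10) = [3/10, 177/500)
  'c': [3/10 + 9/50*3/10, 3/10 + 9/50*9/10) = [177/500, 231/500)
  'd': [3/10 + 9/50*9/10, 3/10 + 9/50*1/1) = [231/500, 12/25) <- contains code 4791/10000
  emit 'd', narrow to [231/500, 12/25)
Step 4: interval [231/500, 12/25), width = 12/25 - 231/500 = 9/500
  'e': [231/500 + 9/500*0/1, 231/500 + 9/500*3/10) = [231/500, 2337/5000)
  'c': [231/500 + 9/500*3/10, 231/500 + 9/500*9/10) = [2337/5000, 2391/5000)
  'd': [231/500 + 9/500*9/10, 231/500 + 9/500*1/1) = [2391/5000, 12/25) <- contains code 4791/10000
  emit 'd', narrow to [2391/5000, 12/25)

Answer: cedd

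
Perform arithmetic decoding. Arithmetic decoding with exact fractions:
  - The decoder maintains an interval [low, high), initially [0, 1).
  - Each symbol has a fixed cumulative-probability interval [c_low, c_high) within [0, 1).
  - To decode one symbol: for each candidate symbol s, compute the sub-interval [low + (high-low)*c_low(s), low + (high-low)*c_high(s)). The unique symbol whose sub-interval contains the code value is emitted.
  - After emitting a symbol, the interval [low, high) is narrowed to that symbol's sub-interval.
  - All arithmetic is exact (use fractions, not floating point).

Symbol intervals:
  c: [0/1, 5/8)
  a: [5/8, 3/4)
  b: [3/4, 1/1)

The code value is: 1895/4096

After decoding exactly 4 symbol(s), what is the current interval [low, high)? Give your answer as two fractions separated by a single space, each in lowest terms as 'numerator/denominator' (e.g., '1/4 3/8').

Step 1: interval [0/1, 1/1), width = 1/1 - 0/1 = 1/1
  'c': [0/1 + 1/1*0/1, 0/1 + 1/1*5/8) = [0/1, 5/8) <- contains code 1895/4096
  'a': [0/1 + 1/1*5/8, 0/1 + 1/1*3/4) = [5/8, 3/4)
  'b': [0/1 + 1/1*3/4, 0/1 + 1/1*1/1) = [3/4, 1/1)
  emit 'c', narrow to [0/1, 5/8)
Step 2: interval [0/1, 5/8), width = 5/8 - 0/1 = 5/8
  'c': [0/1 + 5/8*0/1, 0/1 + 5/8*5/8) = [0/1, 25/64)
  'a': [0/1 + 5/8*5/8, 0/1 + 5/8*3/4) = [25/64, 15/32) <- contains code 1895/4096
  'b': [0/1 + 5/8*3/4, 0/1 + 5/8*1/1) = [15/32, 5/8)
  emit 'a', narrow to [25/64, 15/32)
Step 3: interval [25/64, 15/32), width = 15/32 - 25/64 = 5/64
  'c': [25/64 + 5/64*0/1, 25/64 + 5/64*5/8) = [25/64, 225/512)
  'a': [25/64 + 5/64*5/8, 25/64 + 5/64*3/4) = [225/512, 115/256)
  'b': [25/64 + 5/64*3/4, 25/64 + 5/64*1/1) = [115/256, 15/32) <- contains code 1895/4096
  emit 'b', narrow to [115/256, 15/32)
Step 4: interval [115/256, 15/32), width = 15/32 - 115/256 = 5/256
  'c': [115/256 + 5/256*0/1, 115/256 + 5/256*5/8) = [115/256, 945/2048)
  'a': [115/256 + 5/256*5/8, 115/256 + 5/256*3/4) = [945/2048, 475/1024) <- contains code 1895/4096
  'b': [115/256 + 5/256*3/4, 115/256 + 5/256*1/1) = [475/1024, 15/32)
  emit 'a', narrow to [945/2048, 475/1024)

Answer: 945/2048 475/1024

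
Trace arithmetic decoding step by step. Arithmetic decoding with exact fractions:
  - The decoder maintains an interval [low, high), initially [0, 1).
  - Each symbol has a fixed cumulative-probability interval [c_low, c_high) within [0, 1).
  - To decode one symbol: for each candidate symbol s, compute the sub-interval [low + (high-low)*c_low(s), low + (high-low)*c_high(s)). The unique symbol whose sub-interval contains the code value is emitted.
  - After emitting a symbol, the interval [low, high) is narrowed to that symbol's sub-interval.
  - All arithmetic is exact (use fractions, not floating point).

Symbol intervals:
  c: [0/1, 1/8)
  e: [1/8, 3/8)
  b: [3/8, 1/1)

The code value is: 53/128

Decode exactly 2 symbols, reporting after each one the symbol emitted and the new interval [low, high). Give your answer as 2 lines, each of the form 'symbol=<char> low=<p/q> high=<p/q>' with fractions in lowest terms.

Answer: symbol=b low=3/8 high=1/1
symbol=c low=3/8 high=29/64

Derivation:
Step 1: interval [0/1, 1/1), width = 1/1 - 0/1 = 1/1
  'c': [0/1 + 1/1*0/1, 0/1 + 1/1*1/8) = [0/1, 1/8)
  'e': [0/1 + 1/1*1/8, 0/1 + 1/1*3/8) = [1/8, 3/8)
  'b': [0/1 + 1/1*3/8, 0/1 + 1/1*1/1) = [3/8, 1/1) <- contains code 53/128
  emit 'b', narrow to [3/8, 1/1)
Step 2: interval [3/8, 1/1), width = 1/1 - 3/8 = 5/8
  'c': [3/8 + 5/8*0/1, 3/8 + 5/8*1/8) = [3/8, 29/64) <- contains code 53/128
  'e': [3/8 + 5/8*1/8, 3/8 + 5/8*3/8) = [29/64, 39/64)
  'b': [3/8 + 5/8*3/8, 3/8 + 5/8*1/1) = [39/64, 1/1)
  emit 'c', narrow to [3/8, 29/64)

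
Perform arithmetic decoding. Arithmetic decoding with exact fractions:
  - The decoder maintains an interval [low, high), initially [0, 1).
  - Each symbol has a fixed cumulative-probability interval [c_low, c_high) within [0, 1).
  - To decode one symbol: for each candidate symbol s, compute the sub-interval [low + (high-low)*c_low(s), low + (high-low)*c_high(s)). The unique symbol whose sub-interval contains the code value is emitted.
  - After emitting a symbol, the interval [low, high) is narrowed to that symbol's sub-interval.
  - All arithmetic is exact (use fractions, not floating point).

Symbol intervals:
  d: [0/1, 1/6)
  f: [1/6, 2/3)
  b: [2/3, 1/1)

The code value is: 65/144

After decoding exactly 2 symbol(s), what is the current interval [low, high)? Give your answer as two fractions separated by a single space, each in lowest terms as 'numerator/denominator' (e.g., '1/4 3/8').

Step 1: interval [0/1, 1/1), width = 1/1 - 0/1 = 1/1
  'd': [0/1 + 1/1*0/1, 0/1 + 1/1*1/6) = [0/1, 1/6)
  'f': [0/1 + 1/1*1/6, 0/1 + 1/1*2/3) = [1/6, 2/3) <- contains code 65/144
  'b': [0/1 + 1/1*2/3, 0/1 + 1/1*1/1) = [2/3, 1/1)
  emit 'f', narrow to [1/6, 2/3)
Step 2: interval [1/6, 2/3), width = 2/3 - 1/6 = 1/2
  'd': [1/6 + 1/2*0/1, 1/6 + 1/2*1/6) = [1/6, 1/4)
  'f': [1/6 + 1/2*1/6, 1/6 + 1/2*2/3) = [1/4, 1/2) <- contains code 65/144
  'b': [1/6 + 1/2*2/3, 1/6 + 1/2*1/1) = [1/2, 2/3)
  emit 'f', narrow to [1/4, 1/2)

Answer: 1/4 1/2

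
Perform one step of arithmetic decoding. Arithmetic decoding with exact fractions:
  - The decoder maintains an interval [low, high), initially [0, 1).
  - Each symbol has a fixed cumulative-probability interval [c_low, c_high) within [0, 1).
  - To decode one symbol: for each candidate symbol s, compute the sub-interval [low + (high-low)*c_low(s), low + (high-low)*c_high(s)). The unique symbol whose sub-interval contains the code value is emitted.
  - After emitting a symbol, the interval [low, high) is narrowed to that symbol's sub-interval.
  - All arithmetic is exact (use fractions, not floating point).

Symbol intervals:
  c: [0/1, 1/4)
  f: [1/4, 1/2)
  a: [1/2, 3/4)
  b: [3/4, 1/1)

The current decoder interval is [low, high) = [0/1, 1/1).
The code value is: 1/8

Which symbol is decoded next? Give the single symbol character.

Interval width = high − low = 1/1 − 0/1 = 1/1
Scaled code = (code − low) / width = (1/8 − 0/1) / 1/1 = 1/8
  c: [0/1, 1/4) ← scaled code falls here ✓
  f: [1/4, 1/2) 
  a: [1/2, 3/4) 
  b: [3/4, 1/1) 

Answer: c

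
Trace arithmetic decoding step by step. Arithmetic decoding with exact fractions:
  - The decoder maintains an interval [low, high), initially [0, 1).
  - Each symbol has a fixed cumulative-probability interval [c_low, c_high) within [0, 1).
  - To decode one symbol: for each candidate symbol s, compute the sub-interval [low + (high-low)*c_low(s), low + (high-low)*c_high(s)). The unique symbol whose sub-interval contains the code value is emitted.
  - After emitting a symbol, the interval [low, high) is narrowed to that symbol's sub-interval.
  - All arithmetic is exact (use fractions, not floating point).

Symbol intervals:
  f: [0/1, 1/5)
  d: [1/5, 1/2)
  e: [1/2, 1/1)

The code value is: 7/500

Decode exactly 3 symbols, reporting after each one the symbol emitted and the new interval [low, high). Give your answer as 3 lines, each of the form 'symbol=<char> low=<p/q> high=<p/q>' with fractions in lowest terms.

Answer: symbol=f low=0/1 high=1/5
symbol=f low=0/1 high=1/25
symbol=d low=1/125 high=1/50

Derivation:
Step 1: interval [0/1, 1/1), width = 1/1 - 0/1 = 1/1
  'f': [0/1 + 1/1*0/1, 0/1 + 1/1*1/5) = [0/1, 1/5) <- contains code 7/500
  'd': [0/1 + 1/1*1/5, 0/1 + 1/1*1/2) = [1/5, 1/2)
  'e': [0/1 + 1/1*1/2, 0/1 + 1/1*1/1) = [1/2, 1/1)
  emit 'f', narrow to [0/1, 1/5)
Step 2: interval [0/1, 1/5), width = 1/5 - 0/1 = 1/5
  'f': [0/1 + 1/5*0/1, 0/1 + 1/5*1/5) = [0/1, 1/25) <- contains code 7/500
  'd': [0/1 + 1/5*1/5, 0/1 + 1/5*1/2) = [1/25, 1/10)
  'e': [0/1 + 1/5*1/2, 0/1 + 1/5*1/1) = [1/10, 1/5)
  emit 'f', narrow to [0/1, 1/25)
Step 3: interval [0/1, 1/25), width = 1/25 - 0/1 = 1/25
  'f': [0/1 + 1/25*0/1, 0/1 + 1/25*1/5) = [0/1, 1/125)
  'd': [0/1 + 1/25*1/5, 0/1 + 1/25*1/2) = [1/125, 1/50) <- contains code 7/500
  'e': [0/1 + 1/25*1/2, 0/1 + 1/25*1/1) = [1/50, 1/25)
  emit 'd', narrow to [1/125, 1/50)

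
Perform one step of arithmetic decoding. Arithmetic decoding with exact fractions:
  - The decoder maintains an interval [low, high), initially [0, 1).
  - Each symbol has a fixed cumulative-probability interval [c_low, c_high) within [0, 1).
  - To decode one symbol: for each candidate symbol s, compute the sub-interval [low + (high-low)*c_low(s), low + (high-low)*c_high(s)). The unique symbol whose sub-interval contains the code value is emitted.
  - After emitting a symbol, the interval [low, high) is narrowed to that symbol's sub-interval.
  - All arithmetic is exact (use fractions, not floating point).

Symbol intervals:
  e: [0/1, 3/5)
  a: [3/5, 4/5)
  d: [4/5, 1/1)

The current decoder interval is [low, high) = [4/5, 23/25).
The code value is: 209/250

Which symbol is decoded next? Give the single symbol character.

Answer: e

Derivation:
Interval width = high − low = 23/25 − 4/5 = 3/25
Scaled code = (code − low) / width = (209/250 − 4/5) / 3/25 = 3/10
  e: [0/1, 3/5) ← scaled code falls here ✓
  a: [3/5, 4/5) 
  d: [4/5, 1/1) 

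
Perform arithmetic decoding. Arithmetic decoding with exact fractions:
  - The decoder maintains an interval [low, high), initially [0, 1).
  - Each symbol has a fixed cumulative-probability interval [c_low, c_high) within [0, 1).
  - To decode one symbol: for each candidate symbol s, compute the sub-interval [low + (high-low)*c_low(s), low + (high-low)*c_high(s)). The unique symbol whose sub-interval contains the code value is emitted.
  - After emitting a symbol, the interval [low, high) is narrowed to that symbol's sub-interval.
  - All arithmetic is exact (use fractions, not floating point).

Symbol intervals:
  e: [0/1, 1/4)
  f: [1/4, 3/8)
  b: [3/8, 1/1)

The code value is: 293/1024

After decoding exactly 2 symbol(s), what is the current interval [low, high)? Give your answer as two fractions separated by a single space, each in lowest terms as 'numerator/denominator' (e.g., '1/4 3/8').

Answer: 9/32 19/64

Derivation:
Step 1: interval [0/1, 1/1), width = 1/1 - 0/1 = 1/1
  'e': [0/1 + 1/1*0/1, 0/1 + 1/1*1/4) = [0/1, 1/4)
  'f': [0/1 + 1/1*1/4, 0/1 + 1/1*3/8) = [1/4, 3/8) <- contains code 293/1024
  'b': [0/1 + 1/1*3/8, 0/1 + 1/1*1/1) = [3/8, 1/1)
  emit 'f', narrow to [1/4, 3/8)
Step 2: interval [1/4, 3/8), width = 3/8 - 1/4 = 1/8
  'e': [1/4 + 1/8*0/1, 1/4 + 1/8*1/4) = [1/4, 9/32)
  'f': [1/4 + 1/8*1/4, 1/4 + 1/8*3/8) = [9/32, 19/64) <- contains code 293/1024
  'b': [1/4 + 1/8*3/8, 1/4 + 1/8*1/1) = [19/64, 3/8)
  emit 'f', narrow to [9/32, 19/64)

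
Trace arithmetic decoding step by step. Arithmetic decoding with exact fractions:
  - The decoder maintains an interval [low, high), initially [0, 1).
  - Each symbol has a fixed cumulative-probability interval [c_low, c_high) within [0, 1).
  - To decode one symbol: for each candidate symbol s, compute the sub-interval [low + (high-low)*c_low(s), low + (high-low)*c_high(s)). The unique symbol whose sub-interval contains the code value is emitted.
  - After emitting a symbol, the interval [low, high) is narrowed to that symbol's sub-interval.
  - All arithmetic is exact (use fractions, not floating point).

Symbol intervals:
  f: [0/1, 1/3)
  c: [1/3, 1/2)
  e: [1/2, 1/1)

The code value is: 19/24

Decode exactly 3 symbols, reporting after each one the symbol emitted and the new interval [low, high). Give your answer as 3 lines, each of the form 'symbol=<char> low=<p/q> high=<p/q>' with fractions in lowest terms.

Step 1: interval [0/1, 1/1), width = 1/1 - 0/1 = 1/1
  'f': [0/1 + 1/1*0/1, 0/1 + 1/1*1/3) = [0/1, 1/3)
  'c': [0/1 + 1/1*1/3, 0/1 + 1/1*1/2) = [1/3, 1/2)
  'e': [0/1 + 1/1*1/2, 0/1 + 1/1*1/1) = [1/2, 1/1) <- contains code 19/24
  emit 'e', narrow to [1/2, 1/1)
Step 2: interval [1/2, 1/1), width = 1/1 - 1/2 = 1/2
  'f': [1/2 + 1/2*0/1, 1/2 + 1/2*1/3) = [1/2, 2/3)
  'c': [1/2 + 1/2*1/3, 1/2 + 1/2*1/2) = [2/3, 3/4)
  'e': [1/2 + 1/2*1/2, 1/2 + 1/2*1/1) = [3/4, 1/1) <- contains code 19/24
  emit 'e', narrow to [3/4, 1/1)
Step 3: interval [3/4, 1/1), width = 1/1 - 3/4 = 1/4
  'f': [3/4 + 1/4*0/1, 3/4 + 1/4*1/3) = [3/4, 5/6) <- contains code 19/24
  'c': [3/4 + 1/4*1/3, 3/4 + 1/4*1/2) = [5/6, 7/8)
  'e': [3/4 + 1/4*1/2, 3/4 + 1/4*1/1) = [7/8, 1/1)
  emit 'f', narrow to [3/4, 5/6)

Answer: symbol=e low=1/2 high=1/1
symbol=e low=3/4 high=1/1
symbol=f low=3/4 high=5/6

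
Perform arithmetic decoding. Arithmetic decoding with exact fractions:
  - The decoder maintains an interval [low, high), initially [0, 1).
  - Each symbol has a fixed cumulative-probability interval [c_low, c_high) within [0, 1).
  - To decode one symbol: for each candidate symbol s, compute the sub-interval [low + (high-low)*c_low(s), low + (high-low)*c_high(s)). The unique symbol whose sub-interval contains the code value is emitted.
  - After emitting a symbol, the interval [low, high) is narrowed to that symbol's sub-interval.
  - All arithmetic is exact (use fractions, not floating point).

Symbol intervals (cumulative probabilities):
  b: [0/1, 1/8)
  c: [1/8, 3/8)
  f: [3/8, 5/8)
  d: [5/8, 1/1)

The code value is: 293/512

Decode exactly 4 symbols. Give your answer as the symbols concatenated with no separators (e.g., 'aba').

Answer: fdfc

Derivation:
Step 1: interval [0/1, 1/1), width = 1/1 - 0/1 = 1/1
  'b': [0/1 + 1/1*0/1, 0/1 + 1/1*1/8) = [0/1, 1/8)
  'c': [0/1 + 1/1*1/8, 0/1 + 1/1*3/8) = [1/8, 3/8)
  'f': [0/1 + 1/1*3/8, 0/1 + 1/1*5/8) = [3/8, 5/8) <- contains code 293/512
  'd': [0/1 + 1/1*5/8, 0/1 + 1/1*1/1) = [5/8, 1/1)
  emit 'f', narrow to [3/8, 5/8)
Step 2: interval [3/8, 5/8), width = 5/8 - 3/8 = 1/4
  'b': [3/8 + 1/4*0/1, 3/8 + 1/4*1/8) = [3/8, 13/32)
  'c': [3/8 + 1/4*1/8, 3/8 + 1/4*3/8) = [13/32, 15/32)
  'f': [3/8 + 1/4*3/8, 3/8 + 1/4*5/8) = [15/32, 17/32)
  'd': [3/8 + 1/4*5/8, 3/8 + 1/4*1/1) = [17/32, 5/8) <- contains code 293/512
  emit 'd', narrow to [17/32, 5/8)
Step 3: interval [17/32, 5/8), width = 5/8 - 17/32 = 3/32
  'b': [17/32 + 3/32*0/1, 17/32 + 3/32*1/8) = [17/32, 139/256)
  'c': [17/32 + 3/32*1/8, 17/32 + 3/32*3/8) = [139/256, 145/256)
  'f': [17/32 + 3/32*3/8, 17/32 + 3/32*5/8) = [145/256, 151/256) <- contains code 293/512
  'd': [17/32 + 3/32*5/8, 17/32 + 3/32*1/1) = [151/256, 5/8)
  emit 'f', narrow to [145/256, 151/256)
Step 4: interval [145/256, 151/256), width = 151/256 - 145/256 = 3/128
  'b': [145/256 + 3/128*0/1, 145/256 + 3/128*1/8) = [145/256, 583/1024)
  'c': [145/256 + 3/128*1/8, 145/256 + 3/128*3/8) = [583/1024, 589/1024) <- contains code 293/512
  'f': [145/256 + 3/128*3/8, 145/256 + 3/128*5/8) = [589/1024, 595/1024)
  'd': [145/256 + 3/128*5/8, 145/256 + 3/128*1/1) = [595/1024, 151/256)
  emit 'c', narrow to [583/1024, 589/1024)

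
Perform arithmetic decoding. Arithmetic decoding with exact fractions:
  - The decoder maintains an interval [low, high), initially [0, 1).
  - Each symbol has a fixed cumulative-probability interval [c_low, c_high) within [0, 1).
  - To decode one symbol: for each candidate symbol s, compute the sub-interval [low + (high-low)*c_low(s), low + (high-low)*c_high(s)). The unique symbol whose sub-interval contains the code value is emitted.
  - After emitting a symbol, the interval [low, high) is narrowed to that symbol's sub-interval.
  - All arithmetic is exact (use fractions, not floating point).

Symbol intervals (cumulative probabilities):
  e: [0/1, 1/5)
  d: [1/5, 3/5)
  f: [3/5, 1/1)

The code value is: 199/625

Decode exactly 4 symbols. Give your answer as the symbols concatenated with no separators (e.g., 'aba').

Answer: ddde

Derivation:
Step 1: interval [0/1, 1/1), width = 1/1 - 0/1 = 1/1
  'e': [0/1 + 1/1*0/1, 0/1 + 1/1*1/5) = [0/1, 1/5)
  'd': [0/1 + 1/1*1/5, 0/1 + 1/1*3/5) = [1/5, 3/5) <- contains code 199/625
  'f': [0/1 + 1/1*3/5, 0/1 + 1/1*1/1) = [3/5, 1/1)
  emit 'd', narrow to [1/5, 3/5)
Step 2: interval [1/5, 3/5), width = 3/5 - 1/5 = 2/5
  'e': [1/5 + 2/5*0/1, 1/5 + 2/5*1/5) = [1/5, 7/25)
  'd': [1/5 + 2/5*1/5, 1/5 + 2/5*3/5) = [7/25, 11/25) <- contains code 199/625
  'f': [1/5 + 2/5*3/5, 1/5 + 2/5*1/1) = [11/25, 3/5)
  emit 'd', narrow to [7/25, 11/25)
Step 3: interval [7/25, 11/25), width = 11/25 - 7/25 = 4/25
  'e': [7/25 + 4/25*0/1, 7/25 + 4/25*1/5) = [7/25, 39/125)
  'd': [7/25 + 4/25*1/5, 7/25 + 4/25*3/5) = [39/125, 47/125) <- contains code 199/625
  'f': [7/25 + 4/25*3/5, 7/25 + 4/25*1/1) = [47/125, 11/25)
  emit 'd', narrow to [39/125, 47/125)
Step 4: interval [39/125, 47/125), width = 47/125 - 39/125 = 8/125
  'e': [39/125 + 8/125*0/1, 39/125 + 8/125*1/5) = [39/125, 203/625) <- contains code 199/625
  'd': [39/125 + 8/125*1/5, 39/125 + 8/125*3/5) = [203/625, 219/625)
  'f': [39/125 + 8/125*3/5, 39/125 + 8/125*1/1) = [219/625, 47/125)
  emit 'e', narrow to [39/125, 203/625)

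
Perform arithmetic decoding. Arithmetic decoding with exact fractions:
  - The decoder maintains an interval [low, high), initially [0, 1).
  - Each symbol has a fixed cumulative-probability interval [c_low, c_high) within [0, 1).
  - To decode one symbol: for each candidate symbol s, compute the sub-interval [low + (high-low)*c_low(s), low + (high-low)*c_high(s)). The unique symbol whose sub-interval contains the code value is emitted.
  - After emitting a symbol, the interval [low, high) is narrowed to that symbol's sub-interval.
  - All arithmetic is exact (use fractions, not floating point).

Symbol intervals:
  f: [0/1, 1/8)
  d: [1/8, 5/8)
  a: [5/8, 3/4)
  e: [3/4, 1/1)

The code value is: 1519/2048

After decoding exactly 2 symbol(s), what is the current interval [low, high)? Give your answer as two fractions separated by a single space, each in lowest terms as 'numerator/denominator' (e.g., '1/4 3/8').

Step 1: interval [0/1, 1/1), width = 1/1 - 0/1 = 1/1
  'f': [0/1 + 1/1*0/1, 0/1 + 1/1*1/8) = [0/1, 1/8)
  'd': [0/1 + 1/1*1/8, 0/1 + 1/1*5/8) = [1/8, 5/8)
  'a': [0/1 + 1/1*5/8, 0/1 + 1/1*3/4) = [5/8, 3/4) <- contains code 1519/2048
  'e': [0/1 + 1/1*3/4, 0/1 + 1/1*1/1) = [3/4, 1/1)
  emit 'a', narrow to [5/8, 3/4)
Step 2: interval [5/8, 3/4), width = 3/4 - 5/8 = 1/8
  'f': [5/8 + 1/8*0/1, 5/8 + 1/8*1/8) = [5/8, 41/64)
  'd': [5/8 + 1/8*1/8, 5/8 + 1/8*5/8) = [41/64, 45/64)
  'a': [5/8 + 1/8*5/8, 5/8 + 1/8*3/4) = [45/64, 23/32)
  'e': [5/8 + 1/8*3/4, 5/8 + 1/8*1/1) = [23/32, 3/4) <- contains code 1519/2048
  emit 'e', narrow to [23/32, 3/4)

Answer: 23/32 3/4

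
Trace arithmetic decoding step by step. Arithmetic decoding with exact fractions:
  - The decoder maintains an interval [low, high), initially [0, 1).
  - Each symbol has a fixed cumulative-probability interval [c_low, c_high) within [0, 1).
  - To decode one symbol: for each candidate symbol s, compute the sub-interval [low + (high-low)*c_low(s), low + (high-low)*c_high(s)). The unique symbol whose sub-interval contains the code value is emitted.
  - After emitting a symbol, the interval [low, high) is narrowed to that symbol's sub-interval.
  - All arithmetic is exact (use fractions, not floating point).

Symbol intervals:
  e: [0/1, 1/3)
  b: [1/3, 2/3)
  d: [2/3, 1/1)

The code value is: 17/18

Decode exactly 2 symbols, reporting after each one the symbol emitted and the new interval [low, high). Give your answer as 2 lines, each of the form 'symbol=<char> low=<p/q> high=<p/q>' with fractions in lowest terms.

Answer: symbol=d low=2/3 high=1/1
symbol=d low=8/9 high=1/1

Derivation:
Step 1: interval [0/1, 1/1), width = 1/1 - 0/1 = 1/1
  'e': [0/1 + 1/1*0/1, 0/1 + 1/1*1/3) = [0/1, 1/3)
  'b': [0/1 + 1/1*1/3, 0/1 + 1/1*2/3) = [1/3, 2/3)
  'd': [0/1 + 1/1*2/3, 0/1 + 1/1*1/1) = [2/3, 1/1) <- contains code 17/18
  emit 'd', narrow to [2/3, 1/1)
Step 2: interval [2/3, 1/1), width = 1/1 - 2/3 = 1/3
  'e': [2/3 + 1/3*0/1, 2/3 + 1/3*1/3) = [2/3, 7/9)
  'b': [2/3 + 1/3*1/3, 2/3 + 1/3*2/3) = [7/9, 8/9)
  'd': [2/3 + 1/3*2/3, 2/3 + 1/3*1/1) = [8/9, 1/1) <- contains code 17/18
  emit 'd', narrow to [8/9, 1/1)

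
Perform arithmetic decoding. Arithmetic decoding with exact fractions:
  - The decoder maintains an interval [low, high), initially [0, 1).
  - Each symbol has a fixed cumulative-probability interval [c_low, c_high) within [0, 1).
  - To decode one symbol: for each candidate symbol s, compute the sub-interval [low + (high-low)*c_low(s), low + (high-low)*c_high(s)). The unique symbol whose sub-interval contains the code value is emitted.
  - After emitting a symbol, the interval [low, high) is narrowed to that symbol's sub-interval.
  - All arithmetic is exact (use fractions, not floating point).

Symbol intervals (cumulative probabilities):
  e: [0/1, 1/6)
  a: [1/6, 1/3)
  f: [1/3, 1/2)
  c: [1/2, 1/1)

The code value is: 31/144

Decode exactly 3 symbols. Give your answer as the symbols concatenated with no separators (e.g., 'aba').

Answer: aac

Derivation:
Step 1: interval [0/1, 1/1), width = 1/1 - 0/1 = 1/1
  'e': [0/1 + 1/1*0/1, 0/1 + 1/1*1/6) = [0/1, 1/6)
  'a': [0/1 + 1/1*1/6, 0/1 + 1/1*1/3) = [1/6, 1/3) <- contains code 31/144
  'f': [0/1 + 1/1*1/3, 0/1 + 1/1*1/2) = [1/3, 1/2)
  'c': [0/1 + 1/1*1/2, 0/1 + 1/1*1/1) = [1/2, 1/1)
  emit 'a', narrow to [1/6, 1/3)
Step 2: interval [1/6, 1/3), width = 1/3 - 1/6 = 1/6
  'e': [1/6 + 1/6*0/1, 1/6 + 1/6*1/6) = [1/6, 7/36)
  'a': [1/6 + 1/6*1/6, 1/6 + 1/6*1/3) = [7/36, 2/9) <- contains code 31/144
  'f': [1/6 + 1/6*1/3, 1/6 + 1/6*1/2) = [2/9, 1/4)
  'c': [1/6 + 1/6*1/2, 1/6 + 1/6*1/1) = [1/4, 1/3)
  emit 'a', narrow to [7/36, 2/9)
Step 3: interval [7/36, 2/9), width = 2/9 - 7/36 = 1/36
  'e': [7/36 + 1/36*0/1, 7/36 + 1/36*1/6) = [7/36, 43/216)
  'a': [7/36 + 1/36*1/6, 7/36 + 1/36*1/3) = [43/216, 11/54)
  'f': [7/36 + 1/36*1/3, 7/36 + 1/36*1/2) = [11/54, 5/24)
  'c': [7/36 + 1/36*1/2, 7/36 + 1/36*1/1) = [5/24, 2/9) <- contains code 31/144
  emit 'c', narrow to [5/24, 2/9)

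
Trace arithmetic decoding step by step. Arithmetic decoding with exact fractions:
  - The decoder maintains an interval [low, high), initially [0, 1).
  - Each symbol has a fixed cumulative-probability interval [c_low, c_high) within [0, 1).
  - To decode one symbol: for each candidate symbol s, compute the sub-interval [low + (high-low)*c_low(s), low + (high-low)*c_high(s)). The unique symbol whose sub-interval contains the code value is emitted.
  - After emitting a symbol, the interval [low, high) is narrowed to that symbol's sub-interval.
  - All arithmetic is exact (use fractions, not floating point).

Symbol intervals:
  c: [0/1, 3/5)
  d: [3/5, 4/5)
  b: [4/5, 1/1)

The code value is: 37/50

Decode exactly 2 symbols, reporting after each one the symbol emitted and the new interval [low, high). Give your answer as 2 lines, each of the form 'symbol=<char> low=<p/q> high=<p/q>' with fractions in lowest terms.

Answer: symbol=d low=3/5 high=4/5
symbol=d low=18/25 high=19/25

Derivation:
Step 1: interval [0/1, 1/1), width = 1/1 - 0/1 = 1/1
  'c': [0/1 + 1/1*0/1, 0/1 + 1/1*3/5) = [0/1, 3/5)
  'd': [0/1 + 1/1*3/5, 0/1 + 1/1*4/5) = [3/5, 4/5) <- contains code 37/50
  'b': [0/1 + 1/1*4/5, 0/1 + 1/1*1/1) = [4/5, 1/1)
  emit 'd', narrow to [3/5, 4/5)
Step 2: interval [3/5, 4/5), width = 4/5 - 3/5 = 1/5
  'c': [3/5 + 1/5*0/1, 3/5 + 1/5*3/5) = [3/5, 18/25)
  'd': [3/5 + 1/5*3/5, 3/5 + 1/5*4/5) = [18/25, 19/25) <- contains code 37/50
  'b': [3/5 + 1/5*4/5, 3/5 + 1/5*1/1) = [19/25, 4/5)
  emit 'd', narrow to [18/25, 19/25)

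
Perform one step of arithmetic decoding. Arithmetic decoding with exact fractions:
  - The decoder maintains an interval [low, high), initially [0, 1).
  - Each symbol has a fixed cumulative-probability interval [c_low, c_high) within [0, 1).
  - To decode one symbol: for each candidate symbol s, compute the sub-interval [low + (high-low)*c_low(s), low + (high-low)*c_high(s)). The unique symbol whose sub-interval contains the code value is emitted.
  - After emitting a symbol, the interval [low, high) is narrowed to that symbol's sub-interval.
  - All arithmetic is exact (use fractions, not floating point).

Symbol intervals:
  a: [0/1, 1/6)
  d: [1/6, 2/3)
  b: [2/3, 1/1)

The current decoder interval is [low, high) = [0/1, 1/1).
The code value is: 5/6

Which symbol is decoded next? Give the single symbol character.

Interval width = high − low = 1/1 − 0/1 = 1/1
Scaled code = (code − low) / width = (5/6 − 0/1) / 1/1 = 5/6
  a: [0/1, 1/6) 
  d: [1/6, 2/3) 
  b: [2/3, 1/1) ← scaled code falls here ✓

Answer: b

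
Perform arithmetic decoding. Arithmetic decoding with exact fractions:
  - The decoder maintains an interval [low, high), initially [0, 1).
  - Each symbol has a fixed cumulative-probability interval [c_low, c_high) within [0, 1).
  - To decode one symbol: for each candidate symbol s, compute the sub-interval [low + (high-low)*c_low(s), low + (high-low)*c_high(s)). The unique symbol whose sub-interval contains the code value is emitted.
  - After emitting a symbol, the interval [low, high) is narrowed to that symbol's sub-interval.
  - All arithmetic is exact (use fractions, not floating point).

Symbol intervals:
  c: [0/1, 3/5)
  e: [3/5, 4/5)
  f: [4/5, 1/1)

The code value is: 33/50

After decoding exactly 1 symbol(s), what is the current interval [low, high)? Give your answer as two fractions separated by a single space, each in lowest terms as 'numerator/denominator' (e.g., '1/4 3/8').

Step 1: interval [0/1, 1/1), width = 1/1 - 0/1 = 1/1
  'c': [0/1 + 1/1*0/1, 0/1 + 1/1*3/5) = [0/1, 3/5)
  'e': [0/1 + 1/1*3/5, 0/1 + 1/1*4/5) = [3/5, 4/5) <- contains code 33/50
  'f': [0/1 + 1/1*4/5, 0/1 + 1/1*1/1) = [4/5, 1/1)
  emit 'e', narrow to [3/5, 4/5)

Answer: 3/5 4/5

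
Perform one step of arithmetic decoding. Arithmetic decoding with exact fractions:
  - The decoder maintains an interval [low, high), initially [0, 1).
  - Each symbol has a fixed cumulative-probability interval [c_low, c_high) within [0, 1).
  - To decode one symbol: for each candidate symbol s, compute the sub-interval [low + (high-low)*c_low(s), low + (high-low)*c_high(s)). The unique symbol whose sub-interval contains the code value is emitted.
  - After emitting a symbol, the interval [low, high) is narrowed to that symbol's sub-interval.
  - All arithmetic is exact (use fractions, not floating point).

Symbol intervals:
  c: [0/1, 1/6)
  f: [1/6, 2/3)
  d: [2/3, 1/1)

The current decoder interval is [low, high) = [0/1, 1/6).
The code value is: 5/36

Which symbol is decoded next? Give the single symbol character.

Interval width = high − low = 1/6 − 0/1 = 1/6
Scaled code = (code − low) / width = (5/36 − 0/1) / 1/6 = 5/6
  c: [0/1, 1/6) 
  f: [1/6, 2/3) 
  d: [2/3, 1/1) ← scaled code falls here ✓

Answer: d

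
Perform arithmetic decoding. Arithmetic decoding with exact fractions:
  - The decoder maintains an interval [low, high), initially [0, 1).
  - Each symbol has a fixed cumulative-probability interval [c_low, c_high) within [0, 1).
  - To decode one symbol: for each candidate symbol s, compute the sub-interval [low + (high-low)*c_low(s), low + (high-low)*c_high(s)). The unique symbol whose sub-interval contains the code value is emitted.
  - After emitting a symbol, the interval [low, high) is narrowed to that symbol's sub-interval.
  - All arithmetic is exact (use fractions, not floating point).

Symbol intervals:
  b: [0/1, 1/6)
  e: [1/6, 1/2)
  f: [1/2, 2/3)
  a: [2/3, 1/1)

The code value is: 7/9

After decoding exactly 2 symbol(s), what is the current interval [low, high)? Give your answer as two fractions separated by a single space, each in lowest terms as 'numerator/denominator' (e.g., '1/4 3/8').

Answer: 13/18 5/6

Derivation:
Step 1: interval [0/1, 1/1), width = 1/1 - 0/1 = 1/1
  'b': [0/1 + 1/1*0/1, 0/1 + 1/1*1/6) = [0/1, 1/6)
  'e': [0/1 + 1/1*1/6, 0/1 + 1/1*1/2) = [1/6, 1/2)
  'f': [0/1 + 1/1*1/2, 0/1 + 1/1*2/3) = [1/2, 2/3)
  'a': [0/1 + 1/1*2/3, 0/1 + 1/1*1/1) = [2/3, 1/1) <- contains code 7/9
  emit 'a', narrow to [2/3, 1/1)
Step 2: interval [2/3, 1/1), width = 1/1 - 2/3 = 1/3
  'b': [2/3 + 1/3*0/1, 2/3 + 1/3*1/6) = [2/3, 13/18)
  'e': [2/3 + 1/3*1/6, 2/3 + 1/3*1/2) = [13/18, 5/6) <- contains code 7/9
  'f': [2/3 + 1/3*1/2, 2/3 + 1/3*2/3) = [5/6, 8/9)
  'a': [2/3 + 1/3*2/3, 2/3 + 1/3*1/1) = [8/9, 1/1)
  emit 'e', narrow to [13/18, 5/6)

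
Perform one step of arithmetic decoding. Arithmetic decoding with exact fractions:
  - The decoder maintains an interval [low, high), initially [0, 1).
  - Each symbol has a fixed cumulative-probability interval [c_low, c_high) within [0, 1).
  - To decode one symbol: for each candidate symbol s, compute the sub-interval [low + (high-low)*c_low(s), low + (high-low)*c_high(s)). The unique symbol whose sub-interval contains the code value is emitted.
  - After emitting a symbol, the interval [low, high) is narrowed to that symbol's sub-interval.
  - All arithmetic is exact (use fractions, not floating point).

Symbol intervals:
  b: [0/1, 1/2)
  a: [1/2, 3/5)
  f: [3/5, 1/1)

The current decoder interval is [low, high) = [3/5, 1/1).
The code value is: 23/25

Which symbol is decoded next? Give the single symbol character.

Interval width = high − low = 1/1 − 3/5 = 2/5
Scaled code = (code − low) / width = (23/25 − 3/5) / 2/5 = 4/5
  b: [0/1, 1/2) 
  a: [1/2, 3/5) 
  f: [3/5, 1/1) ← scaled code falls here ✓

Answer: f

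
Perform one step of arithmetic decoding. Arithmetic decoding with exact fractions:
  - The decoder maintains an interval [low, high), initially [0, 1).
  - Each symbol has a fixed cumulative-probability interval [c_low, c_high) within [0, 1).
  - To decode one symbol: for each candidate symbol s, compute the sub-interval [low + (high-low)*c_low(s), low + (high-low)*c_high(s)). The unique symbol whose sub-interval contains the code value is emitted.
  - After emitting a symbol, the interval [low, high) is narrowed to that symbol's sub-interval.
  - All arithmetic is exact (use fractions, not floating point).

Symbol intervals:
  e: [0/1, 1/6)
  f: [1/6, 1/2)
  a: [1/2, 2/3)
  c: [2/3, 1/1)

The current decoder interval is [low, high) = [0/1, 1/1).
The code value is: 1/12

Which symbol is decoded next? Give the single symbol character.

Answer: e

Derivation:
Interval width = high − low = 1/1 − 0/1 = 1/1
Scaled code = (code − low) / width = (1/12 − 0/1) / 1/1 = 1/12
  e: [0/1, 1/6) ← scaled code falls here ✓
  f: [1/6, 1/2) 
  a: [1/2, 2/3) 
  c: [2/3, 1/1) 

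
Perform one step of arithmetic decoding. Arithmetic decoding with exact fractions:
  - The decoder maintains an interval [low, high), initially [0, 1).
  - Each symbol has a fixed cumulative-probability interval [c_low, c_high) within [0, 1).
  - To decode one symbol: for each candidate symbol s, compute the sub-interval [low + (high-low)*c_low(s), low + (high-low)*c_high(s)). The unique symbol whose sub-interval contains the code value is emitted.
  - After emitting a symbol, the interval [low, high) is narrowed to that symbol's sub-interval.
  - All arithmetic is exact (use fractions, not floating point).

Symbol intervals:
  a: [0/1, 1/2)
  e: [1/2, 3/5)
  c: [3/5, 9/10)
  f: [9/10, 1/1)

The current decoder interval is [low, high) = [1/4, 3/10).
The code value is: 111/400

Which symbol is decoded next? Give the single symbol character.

Answer: e

Derivation:
Interval width = high − low = 3/10 − 1/4 = 1/20
Scaled code = (code − low) / width = (111/400 − 1/4) / 1/20 = 11/20
  a: [0/1, 1/2) 
  e: [1/2, 3/5) ← scaled code falls here ✓
  c: [3/5, 9/10) 
  f: [9/10, 1/1) 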